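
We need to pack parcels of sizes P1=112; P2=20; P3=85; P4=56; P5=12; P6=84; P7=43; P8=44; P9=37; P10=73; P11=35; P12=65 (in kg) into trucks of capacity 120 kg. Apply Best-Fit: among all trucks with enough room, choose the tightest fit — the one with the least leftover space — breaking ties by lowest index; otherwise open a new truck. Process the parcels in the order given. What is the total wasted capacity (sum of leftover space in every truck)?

174

P1 (112 kg) → truck 1 (remaining 8 kg)
P2 (20 kg) → truck 2 (remaining 100 kg)
P3 (85 kg) → truck 2 (remaining 15 kg)
P4 (56 kg) → truck 3 (remaining 64 kg)
P5 (12 kg) → truck 2 (remaining 3 kg)
P6 (84 kg) → truck 4 (remaining 36 kg)
P7 (43 kg) → truck 3 (remaining 21 kg)
P8 (44 kg) → truck 5 (remaining 76 kg)
P9 (37 kg) → truck 5 (remaining 39 kg)
P10 (73 kg) → truck 6 (remaining 47 kg)
P11 (35 kg) → truck 4 (remaining 1 kg)
P12 (65 kg) → truck 7 (remaining 55 kg)
7 trucks × 120 kg = 840 kg; used 666 kg; unused 174 kg.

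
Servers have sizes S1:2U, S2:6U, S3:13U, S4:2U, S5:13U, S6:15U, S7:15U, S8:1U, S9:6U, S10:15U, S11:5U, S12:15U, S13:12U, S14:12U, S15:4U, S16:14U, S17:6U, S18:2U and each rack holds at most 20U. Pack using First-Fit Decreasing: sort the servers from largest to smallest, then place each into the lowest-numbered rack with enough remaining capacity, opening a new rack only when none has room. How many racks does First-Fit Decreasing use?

Sorted descending: 15, 15, 15, 15, 14, 13, 13, 12, 12, 6, 6, 6, 5, 4, 2, 2, 2, 1.
rack 1: place 15U, 5U left
rack 2: place 15U, 5U left
rack 3: place 15U, 5U left
rack 4: place 15U, 5U left
rack 5: place 14U, 6U left
rack 6: place 13U, 7U left
rack 7: place 13U, 7U left
rack 8: place 12U, 8U left
rack 9: place 12U, 8U left
rack 5: place 6U, 0U left
rack 6: place 6U, 1U left
rack 7: place 6U, 1U left
rack 1: place 5U, 0U left
rack 2: place 4U, 1U left
rack 3: place 2U, 3U left
rack 3: place 2U, 1U left
rack 4: place 2U, 3U left
rack 2: place 1U, 0U left

9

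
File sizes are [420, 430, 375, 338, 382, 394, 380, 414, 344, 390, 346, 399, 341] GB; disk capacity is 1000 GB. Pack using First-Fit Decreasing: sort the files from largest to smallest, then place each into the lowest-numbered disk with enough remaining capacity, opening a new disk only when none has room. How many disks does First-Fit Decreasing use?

Sorted descending: 430, 420, 414, 399, 394, 390, 382, 380, 375, 346, 344, 341, 338.
disk 1: place 430 GB, 570 GB left
disk 1: place 420 GB, 150 GB left
disk 2: place 414 GB, 586 GB left
disk 2: place 399 GB, 187 GB left
disk 3: place 394 GB, 606 GB left
disk 3: place 390 GB, 216 GB left
disk 4: place 382 GB, 618 GB left
disk 4: place 380 GB, 238 GB left
disk 5: place 375 GB, 625 GB left
disk 5: place 346 GB, 279 GB left
disk 6: place 344 GB, 656 GB left
disk 6: place 341 GB, 315 GB left
disk 7: place 338 GB, 662 GB left
Final disks: [430,420] [414,399] [394,390] [382,380] [375,346] [344,341] [338].

7 disks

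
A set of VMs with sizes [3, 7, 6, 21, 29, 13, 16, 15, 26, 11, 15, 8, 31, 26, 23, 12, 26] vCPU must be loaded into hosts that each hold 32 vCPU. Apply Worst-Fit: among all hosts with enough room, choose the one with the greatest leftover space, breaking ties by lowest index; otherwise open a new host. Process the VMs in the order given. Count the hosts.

3 vCPU → host 1 (remaining 29 vCPU)
7 vCPU → host 1 (remaining 22 vCPU)
6 vCPU → host 1 (remaining 16 vCPU)
21 vCPU → host 2 (remaining 11 vCPU)
29 vCPU → host 3 (remaining 3 vCPU)
13 vCPU → host 1 (remaining 3 vCPU)
16 vCPU → host 4 (remaining 16 vCPU)
15 vCPU → host 4 (remaining 1 vCPU)
26 vCPU → host 5 (remaining 6 vCPU)
11 vCPU → host 2 (remaining 0 vCPU)
15 vCPU → host 6 (remaining 17 vCPU)
8 vCPU → host 6 (remaining 9 vCPU)
31 vCPU → host 7 (remaining 1 vCPU)
26 vCPU → host 8 (remaining 6 vCPU)
23 vCPU → host 9 (remaining 9 vCPU)
12 vCPU → host 10 (remaining 20 vCPU)
26 vCPU → host 11 (remaining 6 vCPU)
Final hosts: [3,7,6,13] [21,11] [29] [16,15] [26] [15,8] [31] [26] [23] [12] [26].

11 hosts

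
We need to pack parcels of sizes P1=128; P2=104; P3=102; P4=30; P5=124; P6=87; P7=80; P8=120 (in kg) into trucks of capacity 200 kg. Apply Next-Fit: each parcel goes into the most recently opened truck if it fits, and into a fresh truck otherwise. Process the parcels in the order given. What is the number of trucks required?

truck 1: place P1 (128 kg), 72 kg left
truck 2: place P2 (104 kg), 96 kg left
truck 3: place P3 (102 kg), 98 kg left
truck 3: place P4 (30 kg), 68 kg left
truck 4: place P5 (124 kg), 76 kg left
truck 5: place P6 (87 kg), 113 kg left
truck 5: place P7 (80 kg), 33 kg left
truck 6: place P8 (120 kg), 80 kg left

6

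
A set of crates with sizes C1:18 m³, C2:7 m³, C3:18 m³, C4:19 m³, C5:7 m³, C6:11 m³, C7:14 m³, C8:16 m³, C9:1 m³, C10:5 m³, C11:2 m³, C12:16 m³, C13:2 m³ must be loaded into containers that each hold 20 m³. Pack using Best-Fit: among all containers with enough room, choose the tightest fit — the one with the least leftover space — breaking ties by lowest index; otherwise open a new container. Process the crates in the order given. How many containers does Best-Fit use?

Put C1 (18 m³) in container 1; 2 m³ remain.
Put C2 (7 m³) in container 2; 13 m³ remain.
Put C3 (18 m³) in container 3; 2 m³ remain.
Put C4 (19 m³) in container 4; 1 m³ remain.
Put C5 (7 m³) in container 2; 6 m³ remain.
Put C6 (11 m³) in container 5; 9 m³ remain.
Put C7 (14 m³) in container 6; 6 m³ remain.
Put C8 (16 m³) in container 7; 4 m³ remain.
Put C9 (1 m³) in container 4; 0 m³ remain.
Put C10 (5 m³) in container 2; 1 m³ remain.
Put C11 (2 m³) in container 1; 0 m³ remain.
Put C12 (16 m³) in container 8; 4 m³ remain.
Put C13 (2 m³) in container 3; 0 m³ remain.

8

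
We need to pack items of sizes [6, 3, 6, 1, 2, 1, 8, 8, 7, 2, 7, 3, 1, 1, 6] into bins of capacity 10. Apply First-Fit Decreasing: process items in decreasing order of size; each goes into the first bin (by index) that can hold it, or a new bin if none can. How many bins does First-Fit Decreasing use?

7 bins

Sorted descending: 8, 8, 7, 7, 6, 6, 6, 3, 3, 2, 2, 1, 1, 1, 1.
bin 1: place 8, 2 left
bin 2: place 8, 2 left
bin 3: place 7, 3 left
bin 4: place 7, 3 left
bin 5: place 6, 4 left
bin 6: place 6, 4 left
bin 7: place 6, 4 left
bin 3: place 3, 0 left
bin 4: place 3, 0 left
bin 1: place 2, 0 left
bin 2: place 2, 0 left
bin 5: place 1, 3 left
bin 5: place 1, 2 left
bin 5: place 1, 1 left
bin 5: place 1, 0 left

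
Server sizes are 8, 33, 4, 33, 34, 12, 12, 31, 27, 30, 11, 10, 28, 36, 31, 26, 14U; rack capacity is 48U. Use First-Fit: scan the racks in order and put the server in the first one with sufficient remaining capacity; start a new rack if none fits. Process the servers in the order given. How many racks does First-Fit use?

10

Put 8U in rack 1; 40U remain.
Put 33U in rack 1; 7U remain.
Put 4U in rack 1; 3U remain.
Put 33U in rack 2; 15U remain.
Put 34U in rack 3; 14U remain.
Put 12U in rack 2; 3U remain.
Put 12U in rack 3; 2U remain.
Put 31U in rack 4; 17U remain.
Put 27U in rack 5; 21U remain.
Put 30U in rack 6; 18U remain.
Put 11U in rack 4; 6U remain.
Put 10U in rack 5; 11U remain.
Put 28U in rack 7; 20U remain.
Put 36U in rack 8; 12U remain.
Put 31U in rack 9; 17U remain.
Put 26U in rack 10; 22U remain.
Put 14U in rack 6; 4U remain.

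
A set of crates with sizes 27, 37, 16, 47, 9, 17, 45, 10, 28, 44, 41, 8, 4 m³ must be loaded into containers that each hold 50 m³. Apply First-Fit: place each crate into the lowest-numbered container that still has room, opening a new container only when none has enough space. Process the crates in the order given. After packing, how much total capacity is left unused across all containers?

67

container 1: place 27 m³, 23 m³ left
container 2: place 37 m³, 13 m³ left
container 1: place 16 m³, 7 m³ left
container 3: place 47 m³, 3 m³ left
container 2: place 9 m³, 4 m³ left
container 4: place 17 m³, 33 m³ left
container 5: place 45 m³, 5 m³ left
container 4: place 10 m³, 23 m³ left
container 6: place 28 m³, 22 m³ left
container 7: place 44 m³, 6 m³ left
container 8: place 41 m³, 9 m³ left
container 4: place 8 m³, 15 m³ left
container 1: place 4 m³, 3 m³ left
8 containers × 50 m³ = 400 m³; used 333 m³; unused 67 m³.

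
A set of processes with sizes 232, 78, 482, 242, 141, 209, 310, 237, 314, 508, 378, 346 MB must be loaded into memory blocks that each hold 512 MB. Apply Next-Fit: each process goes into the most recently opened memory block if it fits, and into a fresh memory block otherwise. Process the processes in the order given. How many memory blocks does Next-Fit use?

10

Put 232 MB in memory block 1; 280 MB remain.
Put 78 MB in memory block 1; 202 MB remain.
Put 482 MB in memory block 2; 30 MB remain.
Put 242 MB in memory block 3; 270 MB remain.
Put 141 MB in memory block 3; 129 MB remain.
Put 209 MB in memory block 4; 303 MB remain.
Put 310 MB in memory block 5; 202 MB remain.
Put 237 MB in memory block 6; 275 MB remain.
Put 314 MB in memory block 7; 198 MB remain.
Put 508 MB in memory block 8; 4 MB remain.
Put 378 MB in memory block 9; 134 MB remain.
Put 346 MB in memory block 10; 166 MB remain.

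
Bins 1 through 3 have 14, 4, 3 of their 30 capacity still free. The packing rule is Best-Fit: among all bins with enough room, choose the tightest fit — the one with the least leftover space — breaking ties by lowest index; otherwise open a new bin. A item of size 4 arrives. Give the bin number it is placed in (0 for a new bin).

Bins with room: bin 1 (14), bin 2 (4).
Tightest fit is bin 2 with 4 free.

2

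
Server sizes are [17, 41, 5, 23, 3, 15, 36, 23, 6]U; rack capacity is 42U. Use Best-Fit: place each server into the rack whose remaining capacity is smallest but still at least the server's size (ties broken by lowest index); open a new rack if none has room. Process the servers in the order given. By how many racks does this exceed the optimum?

Best-Fit: [17,5] [41] [23,3,15] [36,6] [23] → 5 racks.
Total size 169U; any packing needs at least ⌈169/42⌉ = 5 racks.
So 5 is already optimal.

0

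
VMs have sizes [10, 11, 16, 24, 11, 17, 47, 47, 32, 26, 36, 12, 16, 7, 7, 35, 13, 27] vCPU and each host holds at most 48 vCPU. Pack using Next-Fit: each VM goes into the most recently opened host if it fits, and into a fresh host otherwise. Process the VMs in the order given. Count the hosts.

host 1: place 10 vCPU, 38 vCPU left
host 1: place 11 vCPU, 27 vCPU left
host 1: place 16 vCPU, 11 vCPU left
host 2: place 24 vCPU, 24 vCPU left
host 2: place 11 vCPU, 13 vCPU left
host 3: place 17 vCPU, 31 vCPU left
host 4: place 47 vCPU, 1 vCPU left
host 5: place 47 vCPU, 1 vCPU left
host 6: place 32 vCPU, 16 vCPU left
host 7: place 26 vCPU, 22 vCPU left
host 8: place 36 vCPU, 12 vCPU left
host 8: place 12 vCPU, 0 vCPU left
host 9: place 16 vCPU, 32 vCPU left
host 9: place 7 vCPU, 25 vCPU left
host 9: place 7 vCPU, 18 vCPU left
host 10: place 35 vCPU, 13 vCPU left
host 10: place 13 vCPU, 0 vCPU left
host 11: place 27 vCPU, 21 vCPU left

11 hosts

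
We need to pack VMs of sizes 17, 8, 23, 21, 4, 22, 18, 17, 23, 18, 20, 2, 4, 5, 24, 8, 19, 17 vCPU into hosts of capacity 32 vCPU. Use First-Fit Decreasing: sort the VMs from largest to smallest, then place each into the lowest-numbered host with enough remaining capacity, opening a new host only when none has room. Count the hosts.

12

Sorted descending: 24, 23, 23, 22, 21, 20, 19, 18, 18, 17, 17, 17, 8, 8, 5, 4, 4, 2.
host 1: place 24 vCPU, 8 vCPU left
host 2: place 23 vCPU, 9 vCPU left
host 3: place 23 vCPU, 9 vCPU left
host 4: place 22 vCPU, 10 vCPU left
host 5: place 21 vCPU, 11 vCPU left
host 6: place 20 vCPU, 12 vCPU left
host 7: place 19 vCPU, 13 vCPU left
host 8: place 18 vCPU, 14 vCPU left
host 9: place 18 vCPU, 14 vCPU left
host 10: place 17 vCPU, 15 vCPU left
host 11: place 17 vCPU, 15 vCPU left
host 12: place 17 vCPU, 15 vCPU left
host 1: place 8 vCPU, 0 vCPU left
host 2: place 8 vCPU, 1 vCPU left
host 3: place 5 vCPU, 4 vCPU left
host 3: place 4 vCPU, 0 vCPU left
host 4: place 4 vCPU, 6 vCPU left
host 4: place 2 vCPU, 4 vCPU left
Final hosts: [24,8] [23,8] [23,5,4] [22,4,2] [21] [20] [19] [18] [18] [17] [17] [17].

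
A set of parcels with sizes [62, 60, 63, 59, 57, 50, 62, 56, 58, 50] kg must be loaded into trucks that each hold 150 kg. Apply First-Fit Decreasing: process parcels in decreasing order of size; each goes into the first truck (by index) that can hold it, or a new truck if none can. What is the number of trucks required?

5

Sorted descending: 63, 62, 62, 60, 59, 58, 57, 56, 50, 50.
Put 63 kg in truck 1; 87 kg remain.
Put 62 kg in truck 1; 25 kg remain.
Put 62 kg in truck 2; 88 kg remain.
Put 60 kg in truck 2; 28 kg remain.
Put 59 kg in truck 3; 91 kg remain.
Put 58 kg in truck 3; 33 kg remain.
Put 57 kg in truck 4; 93 kg remain.
Put 56 kg in truck 4; 37 kg remain.
Put 50 kg in truck 5; 100 kg remain.
Put 50 kg in truck 5; 50 kg remain.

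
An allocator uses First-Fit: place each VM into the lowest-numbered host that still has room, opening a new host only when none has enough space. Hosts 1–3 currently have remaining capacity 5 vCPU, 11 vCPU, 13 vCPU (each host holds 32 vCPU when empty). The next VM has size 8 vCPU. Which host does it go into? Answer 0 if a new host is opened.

2

Hosts with room: host 2 (11 vCPU), host 3 (13 vCPU).
The first with room is host 2.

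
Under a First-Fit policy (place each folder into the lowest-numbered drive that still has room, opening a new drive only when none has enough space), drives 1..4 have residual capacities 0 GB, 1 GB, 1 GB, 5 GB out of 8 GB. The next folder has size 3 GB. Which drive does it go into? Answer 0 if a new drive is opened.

Drives with room: drive 4 (5 GB).
The first with room is drive 4.

4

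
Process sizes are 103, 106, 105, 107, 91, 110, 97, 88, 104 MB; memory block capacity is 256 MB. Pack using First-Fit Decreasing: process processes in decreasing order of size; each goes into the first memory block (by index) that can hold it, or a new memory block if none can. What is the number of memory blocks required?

5 memory blocks

Sorted descending: 110, 107, 106, 105, 104, 103, 97, 91, 88.
memory block 1: place 110 MB, 146 MB left
memory block 1: place 107 MB, 39 MB left
memory block 2: place 106 MB, 150 MB left
memory block 2: place 105 MB, 45 MB left
memory block 3: place 104 MB, 152 MB left
memory block 3: place 103 MB, 49 MB left
memory block 4: place 97 MB, 159 MB left
memory block 4: place 91 MB, 68 MB left
memory block 5: place 88 MB, 168 MB left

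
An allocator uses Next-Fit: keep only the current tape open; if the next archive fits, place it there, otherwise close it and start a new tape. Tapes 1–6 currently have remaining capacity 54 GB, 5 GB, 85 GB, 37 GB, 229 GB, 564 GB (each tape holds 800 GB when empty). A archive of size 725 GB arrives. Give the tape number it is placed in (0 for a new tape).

0

Next-Fit only looks at tape 6, which has 564 GB free.
725 GB does not fit, so a new tape is opened.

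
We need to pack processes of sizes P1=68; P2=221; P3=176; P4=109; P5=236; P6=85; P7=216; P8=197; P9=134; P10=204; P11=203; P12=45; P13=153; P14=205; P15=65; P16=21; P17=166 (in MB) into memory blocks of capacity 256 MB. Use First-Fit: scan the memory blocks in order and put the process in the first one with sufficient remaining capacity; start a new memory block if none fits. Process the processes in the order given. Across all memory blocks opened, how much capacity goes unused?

Put P1 (68 MB) in memory block 1; 188 MB remain.
Put P2 (221 MB) in memory block 2; 35 MB remain.
Put P3 (176 MB) in memory block 1; 12 MB remain.
Put P4 (109 MB) in memory block 3; 147 MB remain.
Put P5 (236 MB) in memory block 4; 20 MB remain.
Put P6 (85 MB) in memory block 3; 62 MB remain.
Put P7 (216 MB) in memory block 5; 40 MB remain.
Put P8 (197 MB) in memory block 6; 59 MB remain.
Put P9 (134 MB) in memory block 7; 122 MB remain.
Put P10 (204 MB) in memory block 8; 52 MB remain.
Put P11 (203 MB) in memory block 9; 53 MB remain.
Put P12 (45 MB) in memory block 3; 17 MB remain.
Put P13 (153 MB) in memory block 10; 103 MB remain.
Put P14 (205 MB) in memory block 11; 51 MB remain.
Put P15 (65 MB) in memory block 7; 57 MB remain.
Put P16 (21 MB) in memory block 2; 14 MB remain.
Put P17 (166 MB) in memory block 12; 90 MB remain.
12 memory blocks × 256 MB = 3072 MB; used 2504 MB; unused 568 MB.

568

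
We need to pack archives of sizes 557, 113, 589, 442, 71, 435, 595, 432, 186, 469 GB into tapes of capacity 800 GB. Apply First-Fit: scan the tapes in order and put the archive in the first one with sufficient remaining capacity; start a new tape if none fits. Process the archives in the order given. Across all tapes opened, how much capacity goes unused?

1711

557 GB → tape 1 (remaining 243 GB)
113 GB → tape 1 (remaining 130 GB)
589 GB → tape 2 (remaining 211 GB)
442 GB → tape 3 (remaining 358 GB)
71 GB → tape 1 (remaining 59 GB)
435 GB → tape 4 (remaining 365 GB)
595 GB → tape 5 (remaining 205 GB)
432 GB → tape 6 (remaining 368 GB)
186 GB → tape 2 (remaining 25 GB)
469 GB → tape 7 (remaining 331 GB)
7 tapes × 800 GB = 5600 GB; used 3889 GB; unused 1711 GB.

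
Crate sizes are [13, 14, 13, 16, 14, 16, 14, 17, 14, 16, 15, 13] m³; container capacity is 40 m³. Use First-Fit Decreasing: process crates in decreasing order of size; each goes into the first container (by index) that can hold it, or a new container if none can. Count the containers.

Sorted descending: 17, 16, 16, 16, 15, 14, 14, 14, 14, 13, 13, 13.
17 m³ → container 1 (remaining 23 m³)
16 m³ → container 1 (remaining 7 m³)
16 m³ → container 2 (remaining 24 m³)
16 m³ → container 2 (remaining 8 m³)
15 m³ → container 3 (remaining 25 m³)
14 m³ → container 3 (remaining 11 m³)
14 m³ → container 4 (remaining 26 m³)
14 m³ → container 4 (remaining 12 m³)
14 m³ → container 5 (remaining 26 m³)
13 m³ → container 5 (remaining 13 m³)
13 m³ → container 5 (remaining 0 m³)
13 m³ → container 6 (remaining 27 m³)

6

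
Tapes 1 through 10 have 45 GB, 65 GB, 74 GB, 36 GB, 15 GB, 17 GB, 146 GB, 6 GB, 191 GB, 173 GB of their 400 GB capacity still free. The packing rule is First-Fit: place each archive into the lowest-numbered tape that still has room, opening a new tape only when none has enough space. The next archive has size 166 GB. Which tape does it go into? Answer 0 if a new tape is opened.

9

Tapes with room: tape 9 (191 GB), tape 10 (173 GB).
The first with room is tape 9.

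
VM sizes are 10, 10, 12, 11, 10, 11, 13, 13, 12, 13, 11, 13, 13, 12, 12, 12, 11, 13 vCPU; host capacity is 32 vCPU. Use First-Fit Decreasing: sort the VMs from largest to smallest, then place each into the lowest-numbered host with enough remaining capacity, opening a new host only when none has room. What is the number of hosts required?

Sorted descending: 13, 13, 13, 13, 13, 13, 12, 12, 12, 12, 12, 11, 11, 11, 11, 10, 10, 10.
host 1: place 13 vCPU, 19 vCPU left
host 1: place 13 vCPU, 6 vCPU left
host 2: place 13 vCPU, 19 vCPU left
host 2: place 13 vCPU, 6 vCPU left
host 3: place 13 vCPU, 19 vCPU left
host 3: place 13 vCPU, 6 vCPU left
host 4: place 12 vCPU, 20 vCPU left
host 4: place 12 vCPU, 8 vCPU left
host 5: place 12 vCPU, 20 vCPU left
host 5: place 12 vCPU, 8 vCPU left
host 6: place 12 vCPU, 20 vCPU left
host 6: place 11 vCPU, 9 vCPU left
host 7: place 11 vCPU, 21 vCPU left
host 7: place 11 vCPU, 10 vCPU left
host 8: place 11 vCPU, 21 vCPU left
host 7: place 10 vCPU, 0 vCPU left
host 8: place 10 vCPU, 11 vCPU left
host 8: place 10 vCPU, 1 vCPU left

8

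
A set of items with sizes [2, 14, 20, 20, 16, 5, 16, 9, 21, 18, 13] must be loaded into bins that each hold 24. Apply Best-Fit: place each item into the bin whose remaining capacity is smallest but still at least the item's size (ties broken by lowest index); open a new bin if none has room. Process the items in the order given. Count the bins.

8

bin 1: place 2, 22 left
bin 1: place 14, 8 left
bin 2: place 20, 4 left
bin 3: place 20, 4 left
bin 4: place 16, 8 left
bin 1: place 5, 3 left
bin 5: place 16, 8 left
bin 6: place 9, 15 left
bin 7: place 21, 3 left
bin 8: place 18, 6 left
bin 6: place 13, 2 left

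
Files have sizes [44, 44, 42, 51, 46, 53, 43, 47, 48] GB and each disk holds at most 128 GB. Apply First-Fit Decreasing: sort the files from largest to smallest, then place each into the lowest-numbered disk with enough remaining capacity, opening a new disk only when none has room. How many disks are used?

Sorted descending: 53, 51, 48, 47, 46, 44, 44, 43, 42.
disk 1: place 53 GB, 75 GB left
disk 1: place 51 GB, 24 GB left
disk 2: place 48 GB, 80 GB left
disk 2: place 47 GB, 33 GB left
disk 3: place 46 GB, 82 GB left
disk 3: place 44 GB, 38 GB left
disk 4: place 44 GB, 84 GB left
disk 4: place 43 GB, 41 GB left
disk 5: place 42 GB, 86 GB left

5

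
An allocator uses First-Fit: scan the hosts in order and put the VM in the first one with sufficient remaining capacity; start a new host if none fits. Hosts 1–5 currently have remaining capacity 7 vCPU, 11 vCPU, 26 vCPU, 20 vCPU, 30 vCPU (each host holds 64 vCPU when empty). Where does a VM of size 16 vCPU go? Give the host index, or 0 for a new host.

3

Hosts with room: host 3 (26 vCPU), host 4 (20 vCPU), host 5 (30 vCPU).
The first with room is host 3.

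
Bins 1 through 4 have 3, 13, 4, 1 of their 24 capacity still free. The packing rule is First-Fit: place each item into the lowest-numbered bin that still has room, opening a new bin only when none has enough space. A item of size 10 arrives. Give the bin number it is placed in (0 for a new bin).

2

Bins with room: bin 2 (13).
The first with room is bin 2.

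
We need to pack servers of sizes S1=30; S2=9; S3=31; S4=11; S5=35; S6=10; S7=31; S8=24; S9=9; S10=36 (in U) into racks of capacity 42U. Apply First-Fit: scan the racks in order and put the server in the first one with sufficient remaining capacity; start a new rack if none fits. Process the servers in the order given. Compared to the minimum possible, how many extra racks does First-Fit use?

0

First-Fit: [30,9] [31,11] [35] [10,31] [24,9] [36] → 6 racks.
Total size 226U; any packing needs at least ⌈226/42⌉ = 6 racks.
So 6 is already optimal.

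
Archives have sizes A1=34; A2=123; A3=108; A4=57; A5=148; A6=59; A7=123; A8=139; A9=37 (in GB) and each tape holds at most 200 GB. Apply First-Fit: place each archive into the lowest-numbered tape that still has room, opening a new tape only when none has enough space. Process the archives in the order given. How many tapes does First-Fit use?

5 tapes

tape 1: place A1 (34 GB), 166 GB left
tape 1: place A2 (123 GB), 43 GB left
tape 2: place A3 (108 GB), 92 GB left
tape 2: place A4 (57 GB), 35 GB left
tape 3: place A5 (148 GB), 52 GB left
tape 4: place A6 (59 GB), 141 GB left
tape 4: place A7 (123 GB), 18 GB left
tape 5: place A8 (139 GB), 61 GB left
tape 1: place A9 (37 GB), 6 GB left
Final tapes: [34,123,37] [108,57] [148] [59,123] [139].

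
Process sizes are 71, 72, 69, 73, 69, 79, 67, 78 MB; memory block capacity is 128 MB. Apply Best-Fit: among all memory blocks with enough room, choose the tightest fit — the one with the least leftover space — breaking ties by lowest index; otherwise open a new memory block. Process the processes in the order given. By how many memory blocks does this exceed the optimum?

0

Best-Fit: [71] [72] [69] [73] [69] [79] [67] [78] → 8 memory blocks.
8 processes exceed 64 MB (half the capacity), and no two of those can share a memory block, so at least 8 memory blocks are needed.
So 8 is already optimal.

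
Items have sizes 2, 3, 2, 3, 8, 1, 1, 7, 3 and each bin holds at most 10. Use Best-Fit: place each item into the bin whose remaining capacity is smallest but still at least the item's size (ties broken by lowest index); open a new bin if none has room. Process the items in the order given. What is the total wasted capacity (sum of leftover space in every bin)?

0

2 → bin 1 (remaining 8)
3 → bin 1 (remaining 5)
2 → bin 1 (remaining 3)
3 → bin 1 (remaining 0)
8 → bin 2 (remaining 2)
1 → bin 2 (remaining 1)
1 → bin 2 (remaining 0)
7 → bin 3 (remaining 3)
3 → bin 3 (remaining 0)
3 bins × 10 = 30; used 30; unused 0.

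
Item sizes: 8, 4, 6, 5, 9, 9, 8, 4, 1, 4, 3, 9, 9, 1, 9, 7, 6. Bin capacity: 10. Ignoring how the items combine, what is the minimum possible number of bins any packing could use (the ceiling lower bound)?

11

Total size = 8 + 4 + 6 + 5 + 9 + 9 + 8 + 4 + 1 + 4 + 3 + 9 + 9 + 1 + 9 + 7 + 6 = 102.
⌈102 / 10⌉ = 11.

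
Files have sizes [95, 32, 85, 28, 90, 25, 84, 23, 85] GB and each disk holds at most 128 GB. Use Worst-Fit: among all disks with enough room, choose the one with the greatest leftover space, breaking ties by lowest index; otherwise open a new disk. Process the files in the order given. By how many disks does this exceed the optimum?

0

Worst-Fit: [95,32] [85,28] [90,25] [84,23] [85] → 5 disks.
Total size 547 GB; any packing needs at least ⌈547/128⌉ = 5 disks.
So 5 is already optimal.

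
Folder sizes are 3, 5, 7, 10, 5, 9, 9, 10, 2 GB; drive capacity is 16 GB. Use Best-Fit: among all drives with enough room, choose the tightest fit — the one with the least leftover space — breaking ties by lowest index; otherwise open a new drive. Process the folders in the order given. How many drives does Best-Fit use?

5

Put 3 GB in drive 1; 13 GB remain.
Put 5 GB in drive 1; 8 GB remain.
Put 7 GB in drive 1; 1 GB remain.
Put 10 GB in drive 2; 6 GB remain.
Put 5 GB in drive 2; 1 GB remain.
Put 9 GB in drive 3; 7 GB remain.
Put 9 GB in drive 4; 7 GB remain.
Put 10 GB in drive 5; 6 GB remain.
Put 2 GB in drive 5; 4 GB remain.
Final drives: [3,5,7] [10,5] [9] [9] [10,2].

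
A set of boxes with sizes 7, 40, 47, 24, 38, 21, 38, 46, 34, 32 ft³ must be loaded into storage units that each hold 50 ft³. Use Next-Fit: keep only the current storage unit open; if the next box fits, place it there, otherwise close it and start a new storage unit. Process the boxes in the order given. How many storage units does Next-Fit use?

7 ft³ → storage unit 1 (remaining 43 ft³)
40 ft³ → storage unit 1 (remaining 3 ft³)
47 ft³ → storage unit 2 (remaining 3 ft³)
24 ft³ → storage unit 3 (remaining 26 ft³)
38 ft³ → storage unit 4 (remaining 12 ft³)
21 ft³ → storage unit 5 (remaining 29 ft³)
38 ft³ → storage unit 6 (remaining 12 ft³)
46 ft³ → storage unit 7 (remaining 4 ft³)
34 ft³ → storage unit 8 (remaining 16 ft³)
32 ft³ → storage unit 9 (remaining 18 ft³)
Final storage units: [7,40] [47] [24] [38] [21] [38] [46] [34] [32].

9 storage units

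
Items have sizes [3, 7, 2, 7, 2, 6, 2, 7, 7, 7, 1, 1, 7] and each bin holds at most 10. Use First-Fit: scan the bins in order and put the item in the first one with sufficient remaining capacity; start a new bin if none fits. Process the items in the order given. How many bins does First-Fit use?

bin 1: place 3, 7 left
bin 1: place 7, 0 left
bin 2: place 2, 8 left
bin 2: place 7, 1 left
bin 3: place 2, 8 left
bin 3: place 6, 2 left
bin 3: place 2, 0 left
bin 4: place 7, 3 left
bin 5: place 7, 3 left
bin 6: place 7, 3 left
bin 2: place 1, 0 left
bin 4: place 1, 2 left
bin 7: place 7, 3 left

7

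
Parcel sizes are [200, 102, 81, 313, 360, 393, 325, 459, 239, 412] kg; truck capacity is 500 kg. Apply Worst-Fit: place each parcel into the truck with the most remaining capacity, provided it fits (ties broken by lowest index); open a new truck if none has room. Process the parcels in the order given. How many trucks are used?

truck 1: place 200 kg, 300 kg left
truck 1: place 102 kg, 198 kg left
truck 1: place 81 kg, 117 kg left
truck 2: place 313 kg, 187 kg left
truck 3: place 360 kg, 140 kg left
truck 4: place 393 kg, 107 kg left
truck 5: place 325 kg, 175 kg left
truck 6: place 459 kg, 41 kg left
truck 7: place 239 kg, 261 kg left
truck 8: place 412 kg, 88 kg left

8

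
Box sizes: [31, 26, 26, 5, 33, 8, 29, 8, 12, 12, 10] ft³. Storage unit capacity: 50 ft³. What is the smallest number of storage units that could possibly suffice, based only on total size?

Total size = 31 + 26 + 26 + 5 + 33 + 8 + 29 + 8 + 12 + 12 + 10 = 200 ft³.
⌈200 / 50⌉ = 4.

4 storage units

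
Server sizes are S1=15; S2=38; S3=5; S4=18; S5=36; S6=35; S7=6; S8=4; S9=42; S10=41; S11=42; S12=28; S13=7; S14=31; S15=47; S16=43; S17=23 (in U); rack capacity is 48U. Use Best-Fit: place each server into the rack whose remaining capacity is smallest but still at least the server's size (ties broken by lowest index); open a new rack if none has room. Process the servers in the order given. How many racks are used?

rack 1: place S1 (15U), 33U left
rack 2: place S2 (38U), 10U left
rack 2: place S3 (5U), 5U left
rack 1: place S4 (18U), 15U left
rack 3: place S5 (36U), 12U left
rack 4: place S6 (35U), 13U left
rack 3: place S7 (6U), 6U left
rack 2: place S8 (4U), 1U left
rack 5: place S9 (42U), 6U left
rack 6: place S10 (41U), 7U left
rack 7: place S11 (42U), 6U left
rack 8: place S12 (28U), 20U left
rack 6: place S13 (7U), 0U left
rack 9: place S14 (31U), 17U left
rack 10: place S15 (47U), 1U left
rack 11: place S16 (43U), 5U left
rack 12: place S17 (23U), 25U left

12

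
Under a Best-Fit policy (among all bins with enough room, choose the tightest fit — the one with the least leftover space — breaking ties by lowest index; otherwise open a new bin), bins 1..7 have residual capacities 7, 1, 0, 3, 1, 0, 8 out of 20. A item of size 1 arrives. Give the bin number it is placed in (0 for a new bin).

Bins with room: bin 1 (7), bin 2 (1), bin 4 (3), bin 5 (1), bin 7 (8).
Tightest fit is bin 2 with 1 free.

2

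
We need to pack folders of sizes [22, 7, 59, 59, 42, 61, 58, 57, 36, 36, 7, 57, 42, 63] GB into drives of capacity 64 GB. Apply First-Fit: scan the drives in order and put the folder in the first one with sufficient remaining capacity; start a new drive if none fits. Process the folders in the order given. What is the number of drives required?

12

22 GB → drive 1 (remaining 42 GB)
7 GB → drive 1 (remaining 35 GB)
59 GB → drive 2 (remaining 5 GB)
59 GB → drive 3 (remaining 5 GB)
42 GB → drive 4 (remaining 22 GB)
61 GB → drive 5 (remaining 3 GB)
58 GB → drive 6 (remaining 6 GB)
57 GB → drive 7 (remaining 7 GB)
36 GB → drive 8 (remaining 28 GB)
36 GB → drive 9 (remaining 28 GB)
7 GB → drive 1 (remaining 28 GB)
57 GB → drive 10 (remaining 7 GB)
42 GB → drive 11 (remaining 22 GB)
63 GB → drive 12 (remaining 1 GB)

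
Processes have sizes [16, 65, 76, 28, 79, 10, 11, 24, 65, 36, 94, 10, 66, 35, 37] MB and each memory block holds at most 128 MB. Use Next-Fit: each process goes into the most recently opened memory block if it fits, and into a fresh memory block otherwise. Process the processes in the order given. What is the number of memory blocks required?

7

16 MB → memory block 1 (remaining 112 MB)
65 MB → memory block 1 (remaining 47 MB)
76 MB → memory block 2 (remaining 52 MB)
28 MB → memory block 2 (remaining 24 MB)
79 MB → memory block 3 (remaining 49 MB)
10 MB → memory block 3 (remaining 39 MB)
11 MB → memory block 3 (remaining 28 MB)
24 MB → memory block 3 (remaining 4 MB)
65 MB → memory block 4 (remaining 63 MB)
36 MB → memory block 4 (remaining 27 MB)
94 MB → memory block 5 (remaining 34 MB)
10 MB → memory block 5 (remaining 24 MB)
66 MB → memory block 6 (remaining 62 MB)
35 MB → memory block 6 (remaining 27 MB)
37 MB → memory block 7 (remaining 91 MB)
Final memory blocks: [16,65] [76,28] [79,10,11,24] [65,36] [94,10] [66,35] [37].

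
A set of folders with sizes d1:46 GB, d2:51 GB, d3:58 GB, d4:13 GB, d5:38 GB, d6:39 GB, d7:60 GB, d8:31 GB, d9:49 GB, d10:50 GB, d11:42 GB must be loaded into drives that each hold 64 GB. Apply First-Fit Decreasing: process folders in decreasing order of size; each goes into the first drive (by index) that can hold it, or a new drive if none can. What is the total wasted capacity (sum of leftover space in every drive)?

Sorted descending: 60, 58, 51, 50, 49, 46, 42, 39, 38, 31, 13.
drive 1: place 60 GB, 4 GB left
drive 2: place 58 GB, 6 GB left
drive 3: place 51 GB, 13 GB left
drive 4: place 50 GB, 14 GB left
drive 5: place 49 GB, 15 GB left
drive 6: place 46 GB, 18 GB left
drive 7: place 42 GB, 22 GB left
drive 8: place 39 GB, 25 GB left
drive 9: place 38 GB, 26 GB left
drive 10: place 31 GB, 33 GB left
drive 3: place 13 GB, 0 GB left
10 drives × 64 GB = 640 GB; used 477 GB; unused 163 GB.

163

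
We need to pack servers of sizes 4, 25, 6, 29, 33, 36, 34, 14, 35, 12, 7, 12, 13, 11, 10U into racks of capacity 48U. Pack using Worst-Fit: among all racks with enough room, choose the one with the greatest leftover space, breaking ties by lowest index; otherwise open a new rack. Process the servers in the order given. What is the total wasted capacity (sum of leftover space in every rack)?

rack 1: place 4U, 44U left
rack 1: place 25U, 19U left
rack 1: place 6U, 13U left
rack 2: place 29U, 19U left
rack 3: place 33U, 15U left
rack 4: place 36U, 12U left
rack 5: place 34U, 14U left
rack 2: place 14U, 5U left
rack 6: place 35U, 13U left
rack 3: place 12U, 3U left
rack 5: place 7U, 7U left
rack 1: place 12U, 1U left
rack 6: place 13U, 0U left
rack 4: place 11U, 1U left
rack 7: place 10U, 38U left
7 racks × 48U = 336U; used 281U; unused 55U.

55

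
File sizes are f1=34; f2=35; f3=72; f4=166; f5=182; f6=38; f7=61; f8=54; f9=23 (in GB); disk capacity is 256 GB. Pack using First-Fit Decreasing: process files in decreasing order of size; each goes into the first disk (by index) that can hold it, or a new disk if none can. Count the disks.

Sorted descending: 182, 166, 72, 61, 54, 38, 35, 34, 23.
Put 182 GB in disk 1; 74 GB remain.
Put 166 GB in disk 2; 90 GB remain.
Put 72 GB in disk 1; 2 GB remain.
Put 61 GB in disk 2; 29 GB remain.
Put 54 GB in disk 3; 202 GB remain.
Put 38 GB in disk 3; 164 GB remain.
Put 35 GB in disk 3; 129 GB remain.
Put 34 GB in disk 3; 95 GB remain.
Put 23 GB in disk 2; 6 GB remain.

3 disks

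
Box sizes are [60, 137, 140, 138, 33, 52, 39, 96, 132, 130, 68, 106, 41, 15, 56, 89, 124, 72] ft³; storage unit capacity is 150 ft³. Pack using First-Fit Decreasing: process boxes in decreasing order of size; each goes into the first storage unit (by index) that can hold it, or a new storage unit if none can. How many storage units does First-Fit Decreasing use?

11

Sorted descending: 140, 138, 137, 132, 130, 124, 106, 96, 89, 72, 68, 60, 56, 52, 41, 39, 33, 15.
Put 140 ft³ in storage unit 1; 10 ft³ remain.
Put 138 ft³ in storage unit 2; 12 ft³ remain.
Put 137 ft³ in storage unit 3; 13 ft³ remain.
Put 132 ft³ in storage unit 4; 18 ft³ remain.
Put 130 ft³ in storage unit 5; 20 ft³ remain.
Put 124 ft³ in storage unit 6; 26 ft³ remain.
Put 106 ft³ in storage unit 7; 44 ft³ remain.
Put 96 ft³ in storage unit 8; 54 ft³ remain.
Put 89 ft³ in storage unit 9; 61 ft³ remain.
Put 72 ft³ in storage unit 10; 78 ft³ remain.
Put 68 ft³ in storage unit 10; 10 ft³ remain.
Put 60 ft³ in storage unit 9; 1 ft³ remain.
Put 56 ft³ in storage unit 11; 94 ft³ remain.
Put 52 ft³ in storage unit 8; 2 ft³ remain.
Put 41 ft³ in storage unit 7; 3 ft³ remain.
Put 39 ft³ in storage unit 11; 55 ft³ remain.
Put 33 ft³ in storage unit 11; 22 ft³ remain.
Put 15 ft³ in storage unit 4; 3 ft³ remain.
Final storage units: [140] [138] [137] [132,15] [130] [124] [106,41] [96,52] [89,60] [72,68] [56,39,33].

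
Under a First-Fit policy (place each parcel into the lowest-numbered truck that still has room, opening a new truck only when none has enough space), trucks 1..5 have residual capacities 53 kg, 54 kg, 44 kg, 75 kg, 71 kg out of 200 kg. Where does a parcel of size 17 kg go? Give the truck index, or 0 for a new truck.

1

Trucks with room: truck 1 (53 kg), truck 2 (54 kg), truck 3 (44 kg), truck 4 (75 kg), truck 5 (71 kg).
The first with room is truck 1.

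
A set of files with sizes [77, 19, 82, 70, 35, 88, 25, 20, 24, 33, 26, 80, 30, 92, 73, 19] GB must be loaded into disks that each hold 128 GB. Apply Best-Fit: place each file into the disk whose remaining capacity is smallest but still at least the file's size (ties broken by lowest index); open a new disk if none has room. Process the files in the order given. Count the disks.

7 disks

77 GB → disk 1 (remaining 51 GB)
19 GB → disk 1 (remaining 32 GB)
82 GB → disk 2 (remaining 46 GB)
70 GB → disk 3 (remaining 58 GB)
35 GB → disk 2 (remaining 11 GB)
88 GB → disk 4 (remaining 40 GB)
25 GB → disk 1 (remaining 7 GB)
20 GB → disk 4 (remaining 20 GB)
24 GB → disk 3 (remaining 34 GB)
33 GB → disk 3 (remaining 1 GB)
26 GB → disk 5 (remaining 102 GB)
80 GB → disk 5 (remaining 22 GB)
30 GB → disk 6 (remaining 98 GB)
92 GB → disk 6 (remaining 6 GB)
73 GB → disk 7 (remaining 55 GB)
19 GB → disk 4 (remaining 1 GB)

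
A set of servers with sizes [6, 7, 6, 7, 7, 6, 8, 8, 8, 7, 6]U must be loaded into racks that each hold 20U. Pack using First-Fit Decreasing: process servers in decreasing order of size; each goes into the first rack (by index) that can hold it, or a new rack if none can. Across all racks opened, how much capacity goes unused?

Sorted descending: 8, 8, 8, 7, 7, 7, 7, 6, 6, 6, 6.
rack 1: place 8U, 12U left
rack 1: place 8U, 4U left
rack 2: place 8U, 12U left
rack 2: place 7U, 5U left
rack 3: place 7U, 13U left
rack 3: place 7U, 6U left
rack 4: place 7U, 13U left
rack 3: place 6U, 0U left
rack 4: place 6U, 7U left
rack 4: place 6U, 1U left
rack 5: place 6U, 14U left
5 racks × 20U = 100U; used 76U; unused 24U.

24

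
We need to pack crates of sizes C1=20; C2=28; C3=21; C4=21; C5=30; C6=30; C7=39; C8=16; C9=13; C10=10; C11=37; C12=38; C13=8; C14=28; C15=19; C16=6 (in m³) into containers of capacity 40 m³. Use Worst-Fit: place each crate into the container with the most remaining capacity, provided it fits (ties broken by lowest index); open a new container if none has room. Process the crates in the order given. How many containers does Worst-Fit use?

11

Put C1 (20 m³) in container 1; 20 m³ remain.
Put C2 (28 m³) in container 2; 12 m³ remain.
Put C3 (21 m³) in container 3; 19 m³ remain.
Put C4 (21 m³) in container 4; 19 m³ remain.
Put C5 (30 m³) in container 5; 10 m³ remain.
Put C6 (30 m³) in container 6; 10 m³ remain.
Put C7 (39 m³) in container 7; 1 m³ remain.
Put C8 (16 m³) in container 1; 4 m³ remain.
Put C9 (13 m³) in container 3; 6 m³ remain.
Put C10 (10 m³) in container 4; 9 m³ remain.
Put C11 (37 m³) in container 8; 3 m³ remain.
Put C12 (38 m³) in container 9; 2 m³ remain.
Put C13 (8 m³) in container 2; 4 m³ remain.
Put C14 (28 m³) in container 10; 12 m³ remain.
Put C15 (19 m³) in container 11; 21 m³ remain.
Put C16 (6 m³) in container 11; 15 m³ remain.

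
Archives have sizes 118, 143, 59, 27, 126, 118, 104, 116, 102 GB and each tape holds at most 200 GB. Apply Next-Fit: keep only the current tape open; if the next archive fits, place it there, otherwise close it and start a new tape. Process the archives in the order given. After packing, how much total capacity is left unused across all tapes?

Put 118 GB in tape 1; 82 GB remain.
Put 143 GB in tape 2; 57 GB remain.
Put 59 GB in tape 3; 141 GB remain.
Put 27 GB in tape 3; 114 GB remain.
Put 126 GB in tape 4; 74 GB remain.
Put 118 GB in tape 5; 82 GB remain.
Put 104 GB in tape 6; 96 GB remain.
Put 116 GB in tape 7; 84 GB remain.
Put 102 GB in tape 8; 98 GB remain.
8 tapes × 200 GB = 1600 GB; used 913 GB; unused 687 GB.

687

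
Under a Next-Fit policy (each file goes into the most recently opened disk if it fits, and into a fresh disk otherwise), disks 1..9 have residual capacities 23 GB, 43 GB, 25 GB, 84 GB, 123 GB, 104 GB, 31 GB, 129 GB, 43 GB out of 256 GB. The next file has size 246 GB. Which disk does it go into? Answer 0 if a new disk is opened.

0

Next-Fit only looks at disk 9, which has 43 GB free.
246 GB does not fit, so a new disk is opened.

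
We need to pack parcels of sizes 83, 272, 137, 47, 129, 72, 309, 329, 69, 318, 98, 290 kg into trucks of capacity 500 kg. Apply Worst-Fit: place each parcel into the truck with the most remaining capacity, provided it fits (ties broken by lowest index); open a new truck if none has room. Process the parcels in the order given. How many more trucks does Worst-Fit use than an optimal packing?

Worst-Fit: [83,272,137] [47,129,72,69] [309,98] [329] [318] [290] → 6 trucks.
Total size 2153 kg; any packing needs at least ⌈2153/500⌉ = 5 trucks.
An optimal packing achieves that bound: [329,137] [318,129,47] [309,98,83] [290,72,69] [272] → 5 trucks.
Excess: 6 − 5 = 1.

1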